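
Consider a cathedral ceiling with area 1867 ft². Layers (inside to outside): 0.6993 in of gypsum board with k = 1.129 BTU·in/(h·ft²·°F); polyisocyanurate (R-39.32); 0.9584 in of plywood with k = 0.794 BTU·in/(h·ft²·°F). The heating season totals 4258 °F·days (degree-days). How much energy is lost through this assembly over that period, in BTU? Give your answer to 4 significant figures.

4637000 BTU

0.6993/1.129 = 0.6194
0.9584/0.794 = 1.2071
R_total = 0.6194 + 39.32 + 1.2071 = 41.146 ft²·°F·h/BTU
E = A × HDD × 24 / R = 1867 × 4258 × 24 / 41.146 = 4636900 BTU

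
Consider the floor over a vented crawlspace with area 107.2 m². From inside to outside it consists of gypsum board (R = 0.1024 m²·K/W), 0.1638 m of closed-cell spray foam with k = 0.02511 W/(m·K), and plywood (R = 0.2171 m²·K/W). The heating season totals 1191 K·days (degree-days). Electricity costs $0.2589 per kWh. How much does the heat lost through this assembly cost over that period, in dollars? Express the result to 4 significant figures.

115.9 dollars

0.1638/0.02511 = 6.5233
R_total = 0.1024 + 6.5233 + 0.2171 = 6.8428 m²·K/W
E = A × HDD × 24 / R / 1000 = 107.2 × 1191 × 24 / 6.8428 / 1000 = 447.8 kWh
Cost = 447.8 × 0.2589 = $115.94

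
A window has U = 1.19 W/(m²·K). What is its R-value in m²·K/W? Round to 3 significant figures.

0.840 m²·K/W

R = 1/U = 1/1.19 = 0.8403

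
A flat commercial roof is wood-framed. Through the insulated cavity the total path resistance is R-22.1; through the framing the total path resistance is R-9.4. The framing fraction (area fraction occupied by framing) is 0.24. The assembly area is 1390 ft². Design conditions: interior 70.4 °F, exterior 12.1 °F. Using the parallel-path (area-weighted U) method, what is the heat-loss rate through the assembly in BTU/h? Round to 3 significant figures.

4860 BTU/h

U_eff = 0.76/22.1 + 0.24/9.4 = 0.03439 + 0.02553 = 0.05992
R_eff = 1/U_eff = 16.69 ft²·°F·h/BTU
Q = 1390 × (70.4 − 12.1) / 16.69 = 4856 BTU/h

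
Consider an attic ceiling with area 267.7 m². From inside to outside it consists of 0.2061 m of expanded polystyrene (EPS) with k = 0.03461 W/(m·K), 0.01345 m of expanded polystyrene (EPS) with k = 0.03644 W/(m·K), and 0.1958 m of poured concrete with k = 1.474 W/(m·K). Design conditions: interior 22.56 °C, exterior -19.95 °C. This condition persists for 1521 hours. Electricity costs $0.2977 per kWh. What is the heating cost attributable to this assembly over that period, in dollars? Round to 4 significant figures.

0.2061/0.03461 = 5.9549
0.01345/0.03644 = 0.3691
0.1958/1.474 = 0.13284
R_total = 5.9549 + 0.3691 + 0.13284 = 6.4569 m²·K/W
Q = 267.7 × (22.56 − (-19.95)) / 6.4569 = 1762.5 W
E = 1762.5 W × 1521 h / 1000 = 2680.7 kWh
Cost = 2680.7 × 0.2977 = $798.04

798.0 dollars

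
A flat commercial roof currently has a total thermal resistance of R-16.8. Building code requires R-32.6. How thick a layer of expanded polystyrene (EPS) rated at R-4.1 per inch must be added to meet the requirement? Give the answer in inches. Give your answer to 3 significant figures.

3.85 in

ΔR = 32.6 − 16.8 = 15.8 ft²·°F·h/BTU
L = ΔR / (R/in) = 15.8/4.1 = 3.854 in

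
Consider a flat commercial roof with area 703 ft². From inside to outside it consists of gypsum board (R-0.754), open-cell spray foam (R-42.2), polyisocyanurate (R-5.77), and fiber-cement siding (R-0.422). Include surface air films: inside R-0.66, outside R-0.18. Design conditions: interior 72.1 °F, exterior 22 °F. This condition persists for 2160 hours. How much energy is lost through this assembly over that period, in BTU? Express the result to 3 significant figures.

R_total = 0.66 + 0.754 + 42.2 + 5.77 + 0.422 + 0.18 = 49.99 ft²·°F·h/BTU
Q = 703 × (72.1 − 22) / 49.99 = 704.6 BTU/h
E = 704.6 × 2160 = 1522000 BTU

1520000 BTU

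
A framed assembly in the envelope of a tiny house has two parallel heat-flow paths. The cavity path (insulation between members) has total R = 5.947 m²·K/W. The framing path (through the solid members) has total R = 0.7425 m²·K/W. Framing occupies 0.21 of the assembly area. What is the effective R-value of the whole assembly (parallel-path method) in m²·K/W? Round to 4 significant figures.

2.406 m²·K/W

U_eff = 0.79/5.947 + 0.21/0.7425 = 0.13284 + 0.28283 = 0.41567
R_eff = 1/U_eff = 2.4058 m²·K/W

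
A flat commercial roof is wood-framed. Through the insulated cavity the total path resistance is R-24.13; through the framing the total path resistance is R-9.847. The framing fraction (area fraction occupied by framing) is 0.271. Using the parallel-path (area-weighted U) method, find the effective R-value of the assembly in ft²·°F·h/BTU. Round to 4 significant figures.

17.32 ft²·°F·h/BTU

U_eff = 0.729/24.13 + 0.271/9.847 = 0.030211 + 0.027521 = 0.057732
R_eff = 1/U_eff = 17.321 ft²·°F·h/BTU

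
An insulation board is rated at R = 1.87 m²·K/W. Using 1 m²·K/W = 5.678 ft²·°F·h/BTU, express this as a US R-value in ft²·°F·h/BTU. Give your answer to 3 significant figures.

R_US = 1.87 × 5.678 = 10.62

10.6 ft²·°F·h/BTU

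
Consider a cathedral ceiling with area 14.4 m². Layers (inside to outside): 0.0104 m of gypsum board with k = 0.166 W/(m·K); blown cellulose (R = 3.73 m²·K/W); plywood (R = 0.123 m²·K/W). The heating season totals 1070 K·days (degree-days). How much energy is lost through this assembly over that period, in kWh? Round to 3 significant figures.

94.4 kWh

0.0104/0.166 = 0.06265
R_total = 0.06265 + 3.73 + 0.123 = 3.916 m²·K/W
E = A × HDD × 24 / R / 1000 = 14.4 × 1070 × 24 / 3.916 / 1000 = 94.44 kWh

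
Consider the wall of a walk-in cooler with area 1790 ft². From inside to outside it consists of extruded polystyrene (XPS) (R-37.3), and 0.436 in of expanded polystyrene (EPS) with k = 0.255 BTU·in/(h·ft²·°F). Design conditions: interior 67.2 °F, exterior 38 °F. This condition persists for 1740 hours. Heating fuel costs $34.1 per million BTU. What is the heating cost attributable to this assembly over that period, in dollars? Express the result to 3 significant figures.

0.436/0.255 = 1.71
R_total = 37.3 + 1.71 = 39.01 ft²·°F·h/BTU
Q = 1790 × (67.2 − 38) / 39.01 = 1340 BTU/h
E = 1340 × 1740 = 2331000 BTU
Cost = 2331000/10⁶ × 34.1 = $79.5

79.5 dollars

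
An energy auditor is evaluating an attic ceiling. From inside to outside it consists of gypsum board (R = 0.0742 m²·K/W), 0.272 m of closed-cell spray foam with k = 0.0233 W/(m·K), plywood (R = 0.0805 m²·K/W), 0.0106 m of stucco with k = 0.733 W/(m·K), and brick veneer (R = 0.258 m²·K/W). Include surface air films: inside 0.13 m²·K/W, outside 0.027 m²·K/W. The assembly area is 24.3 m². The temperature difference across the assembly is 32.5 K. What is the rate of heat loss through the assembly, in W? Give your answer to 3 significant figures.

0.272/0.0233 = 11.67
0.0106/0.733 = 0.01446
R_total = 0.13 + 0.0742 + 11.67 + 0.0805 + 0.01446 + 0.258 + 0.027 = 12.26 m²·K/W
Q = A·ΔT/R = 24.3 × 32.5 / 12.26 = 64.43 W

64.4 W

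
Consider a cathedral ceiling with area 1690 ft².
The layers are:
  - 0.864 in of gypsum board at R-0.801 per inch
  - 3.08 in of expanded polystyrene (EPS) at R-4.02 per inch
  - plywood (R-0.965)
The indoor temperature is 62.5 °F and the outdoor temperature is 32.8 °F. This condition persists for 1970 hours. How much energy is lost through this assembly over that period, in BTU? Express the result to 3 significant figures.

0.864 × 0.801 = 0.6921
3.08 × 4.02 = 12.38
R_total = 0.6921 + 12.38 + 0.965 = 14.04 ft²·°F·h/BTU
Q = 1690 × (62.5 − 32.8) / 14.04 = 3575 BTU/h
E = 3575 × 1970 = 7043000 BTU

7040000 BTU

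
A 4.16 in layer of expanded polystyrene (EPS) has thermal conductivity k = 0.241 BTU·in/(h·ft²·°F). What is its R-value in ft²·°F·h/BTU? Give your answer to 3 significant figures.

17.3 ft²·°F·h/BTU

R = L/k = 4.16/0.241 = 17.26 ft²·°F·h/BTU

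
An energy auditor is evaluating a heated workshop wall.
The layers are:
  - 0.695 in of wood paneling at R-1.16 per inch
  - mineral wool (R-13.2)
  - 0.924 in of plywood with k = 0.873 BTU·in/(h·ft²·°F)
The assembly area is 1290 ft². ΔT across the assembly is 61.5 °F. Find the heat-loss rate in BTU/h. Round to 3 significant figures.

5270 BTU/h

0.695 × 1.16 = 0.8062
0.924/0.873 = 1.058
R_total = 0.8062 + 13.2 + 1.058 = 15.06 ft²·°F·h/BTU
Q = A·ΔT/R = 1290 × 61.5 / 15.06 = 5266 BTU/h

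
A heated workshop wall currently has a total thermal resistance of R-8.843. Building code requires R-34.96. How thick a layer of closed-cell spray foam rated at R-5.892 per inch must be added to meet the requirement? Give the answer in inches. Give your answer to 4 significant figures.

ΔR = 34.96 − 8.843 = 26.117 ft²·°F·h/BTU
L = ΔR / (R/in) = 26.117/5.892 = 4.4326 in

4.433 in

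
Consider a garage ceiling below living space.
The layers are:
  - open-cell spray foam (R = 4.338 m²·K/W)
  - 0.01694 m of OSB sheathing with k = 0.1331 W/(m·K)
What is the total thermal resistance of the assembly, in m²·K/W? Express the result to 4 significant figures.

0.01694/0.1331 = 0.12727
R_total = 4.338 + 0.12727 = 4.4653 m²·K/W

4.465 m²·K/W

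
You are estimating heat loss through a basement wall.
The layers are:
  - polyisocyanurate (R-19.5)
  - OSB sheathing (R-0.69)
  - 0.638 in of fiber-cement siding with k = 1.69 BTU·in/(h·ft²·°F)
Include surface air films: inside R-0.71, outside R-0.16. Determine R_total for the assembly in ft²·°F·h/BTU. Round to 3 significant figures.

21.4 ft²·°F·h/BTU

0.638/1.69 = 0.3775
R_total = 0.71 + 19.5 + 0.69 + 0.3775 + 0.16 = 21.44 ft²·°F·h/BTU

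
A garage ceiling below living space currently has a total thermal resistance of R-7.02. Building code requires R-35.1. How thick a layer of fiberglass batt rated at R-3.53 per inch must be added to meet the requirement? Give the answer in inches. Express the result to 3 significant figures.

ΔR = 35.1 − 7.02 = 28.08 ft²·°F·h/BTU
L = ΔR / (R/in) = 28.08/3.53 = 7.955 in

7.95 in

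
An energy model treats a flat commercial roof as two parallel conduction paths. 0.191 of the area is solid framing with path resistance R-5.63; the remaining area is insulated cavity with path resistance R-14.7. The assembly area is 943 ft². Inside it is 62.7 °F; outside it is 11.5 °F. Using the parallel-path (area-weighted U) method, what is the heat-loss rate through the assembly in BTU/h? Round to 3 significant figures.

4300 BTU/h

U_eff = 0.809/14.7 + 0.191/5.63 = 0.05503 + 0.03393 = 0.08896
R_eff = 1/U_eff = 11.24 ft²·°F·h/BTU
Q = 943 × (62.7 − 11.5) / 11.24 = 4295 BTU/h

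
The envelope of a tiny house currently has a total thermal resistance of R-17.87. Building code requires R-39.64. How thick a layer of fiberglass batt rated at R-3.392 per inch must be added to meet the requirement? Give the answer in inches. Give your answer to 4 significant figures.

6.418 in

ΔR = 39.64 − 17.87 = 21.77 ft²·°F·h/BTU
L = ΔR / (R/in) = 21.77/3.392 = 6.418 in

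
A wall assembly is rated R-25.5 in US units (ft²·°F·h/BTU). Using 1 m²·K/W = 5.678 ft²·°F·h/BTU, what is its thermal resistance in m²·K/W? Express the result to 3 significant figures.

R_SI = 25.5/5.678 = 4.491

4.49 m²·K/W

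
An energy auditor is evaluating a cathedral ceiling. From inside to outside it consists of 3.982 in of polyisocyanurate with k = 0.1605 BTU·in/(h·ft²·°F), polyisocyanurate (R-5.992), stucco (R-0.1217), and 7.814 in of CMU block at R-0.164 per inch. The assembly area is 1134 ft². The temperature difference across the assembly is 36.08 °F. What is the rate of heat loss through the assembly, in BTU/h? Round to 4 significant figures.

1270 BTU/h

3.982/0.1605 = 24.81
7.814 × 0.164 = 1.2815
R_total = 24.81 + 5.992 + 0.1217 + 1.2815 = 32.205 ft²·°F·h/BTU
Q = A·ΔT/R = 1134 × 36.08 / 32.205 = 1270.4 BTU/h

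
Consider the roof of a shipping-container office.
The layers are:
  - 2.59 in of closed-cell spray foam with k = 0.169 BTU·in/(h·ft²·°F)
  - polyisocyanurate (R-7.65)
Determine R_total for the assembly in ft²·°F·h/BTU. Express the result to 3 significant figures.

2.59/0.169 = 15.33
R_total = 15.33 + 7.65 = 22.98 ft²·°F·h/BTU

23.0 ft²·°F·h/BTU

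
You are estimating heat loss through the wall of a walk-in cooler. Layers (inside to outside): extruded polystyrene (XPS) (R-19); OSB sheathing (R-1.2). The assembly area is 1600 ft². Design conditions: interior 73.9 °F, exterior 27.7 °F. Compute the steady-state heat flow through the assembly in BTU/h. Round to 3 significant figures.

3660 BTU/h

R_total = 19 + 1.2 = 20.2 ft²·°F·h/BTU
Q = A·ΔT/R = 1600 × (73.9 − 27.7) / 20.2 = 3659 BTU/h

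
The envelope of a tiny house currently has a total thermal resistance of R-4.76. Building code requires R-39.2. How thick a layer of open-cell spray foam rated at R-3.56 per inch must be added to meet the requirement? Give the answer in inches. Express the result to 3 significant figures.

9.67 in

ΔR = 39.2 − 4.76 = 34.44 ft²·°F·h/BTU
L = ΔR / (R/in) = 34.44/3.56 = 9.674 in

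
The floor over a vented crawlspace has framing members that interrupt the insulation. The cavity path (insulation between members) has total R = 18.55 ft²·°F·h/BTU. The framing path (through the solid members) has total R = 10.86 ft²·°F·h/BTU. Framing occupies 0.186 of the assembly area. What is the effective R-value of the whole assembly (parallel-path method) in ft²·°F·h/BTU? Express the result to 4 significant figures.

U_eff = 0.814/18.55 + 0.186/10.86 = 0.043881 + 0.017127 = 0.061008
R_eff = 1/U_eff = 16.391 ft²·°F·h/BTU

16.39 ft²·°F·h/BTU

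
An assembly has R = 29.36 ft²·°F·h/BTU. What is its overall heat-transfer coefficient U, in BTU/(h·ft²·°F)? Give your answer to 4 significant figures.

0.03406 BTU/(h·ft²·°F)

U = 1/R = 1/29.36 = 0.03406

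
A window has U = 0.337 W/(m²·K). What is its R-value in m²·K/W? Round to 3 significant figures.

R = 1/U = 1/0.337 = 2.967

2.97 m²·K/W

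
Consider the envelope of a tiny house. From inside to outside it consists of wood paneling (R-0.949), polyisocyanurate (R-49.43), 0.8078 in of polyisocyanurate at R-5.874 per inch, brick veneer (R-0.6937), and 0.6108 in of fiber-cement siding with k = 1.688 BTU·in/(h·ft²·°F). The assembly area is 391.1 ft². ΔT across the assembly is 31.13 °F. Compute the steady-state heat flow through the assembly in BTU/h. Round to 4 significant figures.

0.8078 × 5.874 = 4.745
0.6108/1.688 = 0.36185
R_total = 0.949 + 49.43 + 4.745 + 0.6937 + 0.36185 = 56.18 ft²·°F·h/BTU
Q = A·ΔT/R = 391.1 × 31.13 / 56.18 = 216.71 BTU/h

216.7 BTU/h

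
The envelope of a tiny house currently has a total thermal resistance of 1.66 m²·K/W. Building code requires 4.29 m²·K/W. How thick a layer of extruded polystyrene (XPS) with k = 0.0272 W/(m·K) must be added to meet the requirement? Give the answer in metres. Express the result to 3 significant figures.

ΔR = 4.29 − 1.66 = 2.63 m²·K/W
L = ΔR × k = 2.63 × 0.0272 = 0.07154 m

0.0715 m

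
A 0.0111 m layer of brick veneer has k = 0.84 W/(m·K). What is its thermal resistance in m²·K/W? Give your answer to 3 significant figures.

R = L/k = 0.0111/0.84 = 0.01321 m²·K/W

0.0132 m²·K/W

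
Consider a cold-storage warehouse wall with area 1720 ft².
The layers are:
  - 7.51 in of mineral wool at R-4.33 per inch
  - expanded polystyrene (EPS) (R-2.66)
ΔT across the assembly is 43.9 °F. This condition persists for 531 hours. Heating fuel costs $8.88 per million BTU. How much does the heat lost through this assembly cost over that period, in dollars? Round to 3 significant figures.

7.51 × 4.33 = 32.52
R_total = 32.52 + 2.66 = 35.18 ft²·°F·h/BTU
Q = 1720 × 43.9 / 35.18 = 2146 BTU/h
E = 2146 × 531 = 1140000 BTU
Cost = 1140000/10⁶ × 8.88 = $10.12

10.1 dollars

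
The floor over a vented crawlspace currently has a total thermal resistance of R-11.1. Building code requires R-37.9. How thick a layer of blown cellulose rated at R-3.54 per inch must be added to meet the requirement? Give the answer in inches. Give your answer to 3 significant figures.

ΔR = 37.9 − 11.1 = 26.8 ft²·°F·h/BTU
L = ΔR / (R/in) = 26.8/3.54 = 7.571 in

7.57 in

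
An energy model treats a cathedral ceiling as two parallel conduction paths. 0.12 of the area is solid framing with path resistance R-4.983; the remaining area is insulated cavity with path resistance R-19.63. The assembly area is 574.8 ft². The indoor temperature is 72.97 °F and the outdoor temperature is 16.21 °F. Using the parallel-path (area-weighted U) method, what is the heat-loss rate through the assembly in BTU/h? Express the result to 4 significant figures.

2248 BTU/h

U_eff = 0.88/19.63 + 0.12/4.983 = 0.044829 + 0.024082 = 0.068911
R_eff = 1/U_eff = 14.511 ft²·°F·h/BTU
Q = 574.8 × (72.97 − 16.21) / 14.511 = 2248.3 BTU/h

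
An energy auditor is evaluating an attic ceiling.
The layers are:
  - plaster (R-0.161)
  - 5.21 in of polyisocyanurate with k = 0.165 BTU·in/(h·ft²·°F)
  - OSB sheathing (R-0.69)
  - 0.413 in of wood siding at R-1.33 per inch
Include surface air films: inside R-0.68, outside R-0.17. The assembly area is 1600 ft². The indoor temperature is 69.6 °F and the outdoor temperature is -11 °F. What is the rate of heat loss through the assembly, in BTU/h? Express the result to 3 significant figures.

5.21/0.165 = 31.58
0.413 × 1.33 = 0.5493
R_total = 0.68 + 0.161 + 31.58 + 0.69 + 0.5493 + 0.17 = 33.83 ft²·°F·h/BTU
Q = A·ΔT/R = 1600 × (69.6 − (-11)) / 33.83 = 3812 BTU/h

3810 BTU/h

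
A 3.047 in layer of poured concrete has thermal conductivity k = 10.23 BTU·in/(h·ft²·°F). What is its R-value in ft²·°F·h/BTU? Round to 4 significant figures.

0.2978 ft²·°F·h/BTU

R = L/k = 3.047/10.23 = 0.29785 ft²·°F·h/BTU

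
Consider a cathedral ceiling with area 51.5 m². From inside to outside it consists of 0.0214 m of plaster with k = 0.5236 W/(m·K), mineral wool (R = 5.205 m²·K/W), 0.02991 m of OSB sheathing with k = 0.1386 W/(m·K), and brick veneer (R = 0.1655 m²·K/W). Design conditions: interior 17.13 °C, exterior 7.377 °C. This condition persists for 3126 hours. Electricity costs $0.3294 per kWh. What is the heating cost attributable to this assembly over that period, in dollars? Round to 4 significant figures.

91.91 dollars

0.0214/0.5236 = 0.040871
0.02991/0.1386 = 0.2158
R_total = 0.040871 + 5.205 + 0.2158 + 0.1655 = 5.6272 m²·K/W
Q = 51.5 × (17.13 − 7.377) / 5.6272 = 89.26 W
E = 89.26 W × 3126 h / 1000 = 279.03 kWh
Cost = 279.03 × 0.3294 = $91.911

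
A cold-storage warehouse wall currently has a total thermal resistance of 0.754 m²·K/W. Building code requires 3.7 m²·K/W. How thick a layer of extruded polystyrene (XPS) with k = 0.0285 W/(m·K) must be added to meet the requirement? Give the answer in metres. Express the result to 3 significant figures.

0.0840 m

ΔR = 3.7 − 0.754 = 2.946 m²·K/W
L = ΔR × k = 2.946 × 0.0285 = 0.08396 m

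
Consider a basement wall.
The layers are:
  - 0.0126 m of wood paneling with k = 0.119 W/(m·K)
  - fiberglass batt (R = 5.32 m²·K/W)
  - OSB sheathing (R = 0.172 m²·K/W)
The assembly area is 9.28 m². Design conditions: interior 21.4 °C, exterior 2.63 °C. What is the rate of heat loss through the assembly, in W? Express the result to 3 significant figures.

31.1 W

0.0126/0.119 = 0.1059
R_total = 0.1059 + 5.32 + 0.172 = 5.598 m²·K/W
Q = A·ΔT/R = 9.28 × (21.4 − 2.63) / 5.598 = 31.12 W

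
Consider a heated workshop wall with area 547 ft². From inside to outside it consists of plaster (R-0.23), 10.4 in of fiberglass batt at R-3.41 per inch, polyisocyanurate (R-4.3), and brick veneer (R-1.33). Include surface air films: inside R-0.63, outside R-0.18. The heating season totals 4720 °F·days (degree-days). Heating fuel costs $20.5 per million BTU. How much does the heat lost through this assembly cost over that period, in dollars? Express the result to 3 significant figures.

30.1 dollars

10.4 × 3.41 = 35.46
R_total = 0.63 + 0.23 + 35.46 + 4.3 + 1.33 + 0.18 = 42.13 ft²·°F·h/BTU
E = A × HDD × 24 / R = 547 × 4720 × 24 / 42.13 = 1471000 BTU
Cost = 1471000/10⁶ × 20.5 = $30.15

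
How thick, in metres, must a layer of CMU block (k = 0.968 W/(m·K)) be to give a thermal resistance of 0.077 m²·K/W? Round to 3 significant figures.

0.0745 m

L = R·k = 0.077 × 0.968 = 0.07454 m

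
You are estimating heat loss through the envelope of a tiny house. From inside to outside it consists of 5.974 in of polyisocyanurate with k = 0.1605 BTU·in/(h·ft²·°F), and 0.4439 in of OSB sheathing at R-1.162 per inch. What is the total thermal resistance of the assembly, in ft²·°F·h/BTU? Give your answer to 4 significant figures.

5.974/0.1605 = 37.221
0.4439 × 1.162 = 0.51581
R_total = 37.221 + 0.51581 = 37.737 ft²·°F·h/BTU

37.74 ft²·°F·h/BTU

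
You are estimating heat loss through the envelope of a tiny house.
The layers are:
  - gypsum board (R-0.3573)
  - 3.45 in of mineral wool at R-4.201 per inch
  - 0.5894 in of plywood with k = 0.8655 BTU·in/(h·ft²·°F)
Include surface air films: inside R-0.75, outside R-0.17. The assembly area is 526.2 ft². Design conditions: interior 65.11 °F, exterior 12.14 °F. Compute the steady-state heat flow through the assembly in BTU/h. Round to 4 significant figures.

1694 BTU/h

3.45 × 4.201 = 14.493
0.5894/0.8655 = 0.68099
R_total = 0.75 + 0.3573 + 14.493 + 0.68099 + 0.17 = 16.452 ft²·°F·h/BTU
Q = A·ΔT/R = 526.2 × (65.11 − 12.14) / 16.452 = 1694.2 BTU/h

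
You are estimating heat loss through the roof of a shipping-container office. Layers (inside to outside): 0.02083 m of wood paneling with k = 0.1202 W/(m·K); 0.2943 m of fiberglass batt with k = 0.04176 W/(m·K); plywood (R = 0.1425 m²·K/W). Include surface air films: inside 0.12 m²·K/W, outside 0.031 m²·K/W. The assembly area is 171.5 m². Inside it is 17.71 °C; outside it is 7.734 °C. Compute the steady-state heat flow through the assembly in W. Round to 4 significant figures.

227.7 W

0.02083/0.1202 = 0.17329
0.2943/0.04176 = 7.0474
R_total = 0.12 + 0.17329 + 7.0474 + 0.1425 + 0.031 = 7.5142 m²·K/W
Q = A·ΔT/R = 171.5 × (17.71 − 7.734) / 7.5142 = 227.69 W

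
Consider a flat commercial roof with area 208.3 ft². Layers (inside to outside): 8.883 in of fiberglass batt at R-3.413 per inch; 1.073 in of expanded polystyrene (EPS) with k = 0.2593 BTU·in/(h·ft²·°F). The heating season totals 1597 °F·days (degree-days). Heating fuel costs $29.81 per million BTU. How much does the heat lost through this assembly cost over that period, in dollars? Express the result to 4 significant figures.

8.883 × 3.413 = 30.318
1.073/0.2593 = 4.1381
R_total = 30.318 + 4.1381 = 34.456 ft²·°F·h/BTU
E = A × HDD × 24 / R = 208.3 × 1597 × 24 / 34.456 = 231710 BTU
Cost = 231710/10⁶ × 29.81 = $6.9073

6.907 dollars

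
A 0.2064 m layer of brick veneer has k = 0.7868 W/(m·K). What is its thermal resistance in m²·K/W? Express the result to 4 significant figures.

R = L/k = 0.2064/0.7868 = 0.26233 m²·K/W

0.2623 m²·K/W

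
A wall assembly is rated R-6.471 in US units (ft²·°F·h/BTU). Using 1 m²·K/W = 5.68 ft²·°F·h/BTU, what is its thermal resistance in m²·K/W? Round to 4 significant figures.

1.139 m²·K/W

R_SI = 6.471/5.68 = 1.1393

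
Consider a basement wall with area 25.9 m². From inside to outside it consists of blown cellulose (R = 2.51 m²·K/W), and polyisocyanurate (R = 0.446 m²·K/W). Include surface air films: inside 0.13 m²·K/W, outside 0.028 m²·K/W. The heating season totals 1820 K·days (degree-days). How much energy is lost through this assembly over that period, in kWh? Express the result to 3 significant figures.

363 kWh

R_total = 0.13 + 2.51 + 0.446 + 0.028 = 3.114 m²·K/W
E = A × HDD × 24 / R / 1000 = 25.9 × 1820 × 24 / 3.114 / 1000 = 363.3 kWh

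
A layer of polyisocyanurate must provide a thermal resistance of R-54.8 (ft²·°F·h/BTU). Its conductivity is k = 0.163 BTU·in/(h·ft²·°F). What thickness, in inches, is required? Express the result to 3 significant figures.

8.93 in

L = R × k = 54.8 × 0.163 = 8.932 in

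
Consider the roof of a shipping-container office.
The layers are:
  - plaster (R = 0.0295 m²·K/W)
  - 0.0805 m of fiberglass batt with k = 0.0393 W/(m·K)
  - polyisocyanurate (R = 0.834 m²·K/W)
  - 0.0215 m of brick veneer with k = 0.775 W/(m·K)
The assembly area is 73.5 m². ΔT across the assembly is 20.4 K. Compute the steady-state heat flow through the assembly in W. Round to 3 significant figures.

0.0805/0.0393 = 2.048
0.0215/0.775 = 0.02774
R_total = 0.0295 + 2.048 + 0.834 + 0.02774 = 2.94 m²·K/W
Q = A·ΔT/R = 73.5 × 20.4 / 2.94 = 510.1 W

510 W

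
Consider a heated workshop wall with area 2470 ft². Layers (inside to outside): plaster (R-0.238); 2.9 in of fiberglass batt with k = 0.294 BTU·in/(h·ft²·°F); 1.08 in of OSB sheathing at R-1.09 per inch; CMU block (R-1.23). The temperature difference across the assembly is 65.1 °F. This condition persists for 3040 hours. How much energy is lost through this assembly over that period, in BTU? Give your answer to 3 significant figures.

39100000 BTU

2.9/0.294 = 9.864
1.08 × 1.09 = 1.177
R_total = 0.238 + 9.864 + 1.177 + 1.23 = 12.51 ft²·°F·h/BTU
Q = 2470 × 65.1 / 12.51 = 12850 BTU/h
E = 12850 × 3040 = 39080000 BTU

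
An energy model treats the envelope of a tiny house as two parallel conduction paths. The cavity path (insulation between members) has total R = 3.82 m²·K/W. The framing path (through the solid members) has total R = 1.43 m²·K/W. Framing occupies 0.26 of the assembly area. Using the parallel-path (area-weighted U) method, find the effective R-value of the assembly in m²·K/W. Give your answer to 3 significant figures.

U_eff = 0.74/3.82 + 0.26/1.43 = 0.1937 + 0.1818 = 0.3755
R_eff = 1/U_eff = 2.663 m²·K/W

2.66 m²·K/W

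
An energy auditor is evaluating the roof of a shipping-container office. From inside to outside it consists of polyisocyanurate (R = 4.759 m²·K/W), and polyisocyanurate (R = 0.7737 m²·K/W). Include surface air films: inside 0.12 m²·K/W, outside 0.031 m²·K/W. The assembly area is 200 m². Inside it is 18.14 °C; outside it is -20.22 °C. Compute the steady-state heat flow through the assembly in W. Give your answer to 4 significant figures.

1350 W

R_total = 0.12 + 4.759 + 0.7737 + 0.031 = 5.6837 m²·K/W
Q = A·ΔT/R = 200 × (18.14 − (-20.22)) / 5.6837 = 1349.8 W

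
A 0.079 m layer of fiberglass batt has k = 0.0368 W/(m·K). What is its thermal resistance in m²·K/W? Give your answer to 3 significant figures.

R = L/k = 0.079/0.0368 = 2.147 m²·K/W

2.15 m²·K/W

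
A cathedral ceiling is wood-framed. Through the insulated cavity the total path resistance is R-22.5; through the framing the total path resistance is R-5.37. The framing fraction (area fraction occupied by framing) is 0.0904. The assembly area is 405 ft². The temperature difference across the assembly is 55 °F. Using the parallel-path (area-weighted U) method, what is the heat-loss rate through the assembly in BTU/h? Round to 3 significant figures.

1280 BTU/h

U_eff = 0.9096/22.5 + 0.0904/5.37 = 0.04043 + 0.01683 = 0.05726
R_eff = 1/U_eff = 17.46 ft²·°F·h/BTU
Q = 405 × 55 / 17.46 = 1275 BTU/h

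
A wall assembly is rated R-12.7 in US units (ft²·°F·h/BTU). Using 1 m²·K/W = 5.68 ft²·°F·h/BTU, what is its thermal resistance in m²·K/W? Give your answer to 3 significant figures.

2.24 m²·K/W

R_SI = 12.7/5.68 = 2.236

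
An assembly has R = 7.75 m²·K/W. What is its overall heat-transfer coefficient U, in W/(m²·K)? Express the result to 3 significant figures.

0.129 W/(m²·K)

U = 1/R = 1/7.75 = 0.129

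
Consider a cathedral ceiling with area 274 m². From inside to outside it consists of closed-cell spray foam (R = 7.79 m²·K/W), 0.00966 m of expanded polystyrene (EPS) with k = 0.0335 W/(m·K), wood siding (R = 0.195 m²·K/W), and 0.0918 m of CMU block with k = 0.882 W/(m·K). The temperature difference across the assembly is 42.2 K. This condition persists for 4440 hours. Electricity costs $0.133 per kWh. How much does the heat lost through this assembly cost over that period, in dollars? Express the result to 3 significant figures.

0.00966/0.0335 = 0.2884
0.0918/0.882 = 0.1041
R_total = 7.79 + 0.2884 + 0.195 + 0.1041 = 8.377 m²·K/W
Q = 274 × 42.2 / 8.377 = 1380 W
E = 1380 W × 4440 h / 1000 = 6128 kWh
Cost = 6128 × 0.133 = $815.1

815 dollars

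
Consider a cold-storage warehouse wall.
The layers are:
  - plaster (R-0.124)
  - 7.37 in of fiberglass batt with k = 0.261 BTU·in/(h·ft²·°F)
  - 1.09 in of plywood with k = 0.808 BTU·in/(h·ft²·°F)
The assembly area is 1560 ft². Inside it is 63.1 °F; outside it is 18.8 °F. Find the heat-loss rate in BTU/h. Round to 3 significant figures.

7.37/0.261 = 28.24
1.09/0.808 = 1.349
R_total = 0.124 + 28.24 + 1.349 = 29.71 ft²·°F·h/BTU
Q = A·ΔT/R = 1560 × (63.1 − 18.8) / 29.71 = 2326 BTU/h

2330 BTU/h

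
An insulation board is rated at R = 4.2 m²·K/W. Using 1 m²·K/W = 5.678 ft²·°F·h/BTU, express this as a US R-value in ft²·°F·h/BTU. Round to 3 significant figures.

R_US = 4.2 × 5.678 = 23.85

23.8 ft²·°F·h/BTU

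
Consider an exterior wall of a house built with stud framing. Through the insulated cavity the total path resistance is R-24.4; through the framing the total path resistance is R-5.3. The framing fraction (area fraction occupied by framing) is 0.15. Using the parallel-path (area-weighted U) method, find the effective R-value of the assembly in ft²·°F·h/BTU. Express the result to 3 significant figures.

15.8 ft²·°F·h/BTU

U_eff = 0.85/24.4 + 0.15/5.3 = 0.03484 + 0.0283 = 0.06314
R_eff = 1/U_eff = 15.84 ft²·°F·h/BTU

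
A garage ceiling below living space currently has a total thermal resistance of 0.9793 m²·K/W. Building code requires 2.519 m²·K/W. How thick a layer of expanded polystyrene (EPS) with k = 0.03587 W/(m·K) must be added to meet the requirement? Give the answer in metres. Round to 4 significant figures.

0.05523 m

ΔR = 2.519 − 0.9793 = 1.5397 m²·K/W
L = ΔR × k = 1.5397 × 0.03587 = 0.055229 m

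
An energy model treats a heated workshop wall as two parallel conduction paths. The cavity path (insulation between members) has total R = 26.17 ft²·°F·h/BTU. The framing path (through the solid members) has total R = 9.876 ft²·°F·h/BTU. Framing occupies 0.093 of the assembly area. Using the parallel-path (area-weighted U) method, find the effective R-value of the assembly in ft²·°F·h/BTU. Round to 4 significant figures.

U_eff = 0.907/26.17 + 0.093/9.876 = 0.034658 + 0.0094168 = 0.044075
R_eff = 1/U_eff = 22.689 ft²·°F·h/BTU

22.69 ft²·°F·h/BTU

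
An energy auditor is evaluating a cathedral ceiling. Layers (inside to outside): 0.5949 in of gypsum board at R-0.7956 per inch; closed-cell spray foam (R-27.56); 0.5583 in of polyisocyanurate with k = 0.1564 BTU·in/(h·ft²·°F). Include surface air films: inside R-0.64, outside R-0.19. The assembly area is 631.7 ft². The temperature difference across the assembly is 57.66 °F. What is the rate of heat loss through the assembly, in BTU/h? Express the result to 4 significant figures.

0.5949 × 0.7956 = 0.4733
0.5583/0.1564 = 3.5697
R_total = 0.64 + 0.4733 + 27.56 + 3.5697 + 0.19 = 32.433 ft²·°F·h/BTU
Q = A·ΔT/R = 631.7 × 57.66 / 32.433 = 1123 BTU/h

1123 BTU/h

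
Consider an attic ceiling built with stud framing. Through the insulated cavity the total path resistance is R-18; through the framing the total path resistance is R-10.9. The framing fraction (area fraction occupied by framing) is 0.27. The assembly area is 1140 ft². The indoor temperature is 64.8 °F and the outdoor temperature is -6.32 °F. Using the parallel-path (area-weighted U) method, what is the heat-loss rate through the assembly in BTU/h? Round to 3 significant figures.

5300 BTU/h

U_eff = 0.73/18 + 0.27/10.9 = 0.04056 + 0.02477 = 0.06533
R_eff = 1/U_eff = 15.31 ft²·°F·h/BTU
Q = 1140 × (64.8 − (-6.32)) / 15.31 = 5296 BTU/h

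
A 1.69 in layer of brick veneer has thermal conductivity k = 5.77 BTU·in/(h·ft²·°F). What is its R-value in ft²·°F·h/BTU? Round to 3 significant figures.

0.293 ft²·°F·h/BTU

R = L/k = 1.69/5.77 = 0.2929 ft²·°F·h/BTU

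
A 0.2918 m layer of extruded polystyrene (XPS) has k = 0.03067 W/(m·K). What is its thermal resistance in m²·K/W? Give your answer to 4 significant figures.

9.514 m²·K/W

R = L/k = 0.2918/0.03067 = 9.5142 m²·K/W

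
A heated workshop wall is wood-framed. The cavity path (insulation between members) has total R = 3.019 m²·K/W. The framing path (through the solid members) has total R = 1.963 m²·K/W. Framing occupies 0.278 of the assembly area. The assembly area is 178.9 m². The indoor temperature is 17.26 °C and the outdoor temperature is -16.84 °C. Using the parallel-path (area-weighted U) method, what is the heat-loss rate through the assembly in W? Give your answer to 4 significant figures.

U_eff = 0.722/3.019 + 0.278/1.963 = 0.23915 + 0.14162 = 0.38077
R_eff = 1/U_eff = 2.6262 m²·K/W
Q = 178.9 × (17.26 − (-16.84)) / 2.6262 = 2322.9 W

2323 W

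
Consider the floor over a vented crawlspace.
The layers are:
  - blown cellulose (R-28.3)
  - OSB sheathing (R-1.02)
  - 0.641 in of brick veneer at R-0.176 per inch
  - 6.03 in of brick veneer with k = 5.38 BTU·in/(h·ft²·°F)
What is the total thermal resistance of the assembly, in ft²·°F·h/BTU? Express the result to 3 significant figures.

30.6 ft²·°F·h/BTU

0.641 × 0.176 = 0.1128
6.03/5.38 = 1.121
R_total = 28.3 + 1.02 + 0.1128 + 1.121 = 30.55 ft²·°F·h/BTU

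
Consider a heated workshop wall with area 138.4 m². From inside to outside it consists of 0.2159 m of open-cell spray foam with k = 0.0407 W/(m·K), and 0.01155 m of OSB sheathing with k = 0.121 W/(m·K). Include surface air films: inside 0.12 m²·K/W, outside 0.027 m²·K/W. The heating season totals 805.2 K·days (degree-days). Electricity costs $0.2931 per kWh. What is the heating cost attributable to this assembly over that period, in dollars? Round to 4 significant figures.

141.3 dollars

0.2159/0.0407 = 5.3047
0.01155/0.121 = 0.095455
R_total = 0.12 + 5.3047 + 0.095455 + 0.027 = 5.5471 m²·K/W
E = A × HDD × 24 / R / 1000 = 138.4 × 805.2 × 24 / 5.5471 / 1000 = 482.15 kWh
Cost = 482.15 × 0.2931 = $141.32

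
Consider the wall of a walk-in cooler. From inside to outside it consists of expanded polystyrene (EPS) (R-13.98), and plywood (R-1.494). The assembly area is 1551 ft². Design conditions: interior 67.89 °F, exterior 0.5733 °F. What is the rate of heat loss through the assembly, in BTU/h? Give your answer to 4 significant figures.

R_total = 13.98 + 1.494 = 15.474 ft²·°F·h/BTU
Q = A·ΔT/R = 1551 × (67.89 − 0.5733) / 15.474 = 6747.3 BTU/h

6747 BTU/h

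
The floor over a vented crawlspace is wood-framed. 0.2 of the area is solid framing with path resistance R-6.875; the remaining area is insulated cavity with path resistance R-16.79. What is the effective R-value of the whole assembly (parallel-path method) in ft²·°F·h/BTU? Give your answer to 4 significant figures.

13.03 ft²·°F·h/BTU

U_eff = 0.8/16.79 + 0.2/6.875 = 0.047647 + 0.029091 = 0.076738
R_eff = 1/U_eff = 13.031 ft²·°F·h/BTU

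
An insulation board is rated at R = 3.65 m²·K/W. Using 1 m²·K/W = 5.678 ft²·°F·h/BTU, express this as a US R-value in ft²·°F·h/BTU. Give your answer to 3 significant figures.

R_US = 3.65 × 5.678 = 20.72

20.7 ft²·°F·h/BTU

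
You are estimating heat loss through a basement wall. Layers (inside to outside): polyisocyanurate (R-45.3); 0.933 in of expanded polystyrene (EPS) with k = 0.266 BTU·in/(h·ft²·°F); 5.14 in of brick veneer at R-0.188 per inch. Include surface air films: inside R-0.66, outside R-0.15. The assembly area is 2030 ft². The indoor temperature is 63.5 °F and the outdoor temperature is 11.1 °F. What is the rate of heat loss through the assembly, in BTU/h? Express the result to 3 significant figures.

2100 BTU/h

0.933/0.266 = 3.508
5.14 × 0.188 = 0.9663
R_total = 0.66 + 45.3 + 3.508 + 0.9663 + 0.15 = 50.58 ft²·°F·h/BTU
Q = A·ΔT/R = 2030 × (63.5 − 11.1) / 50.58 = 2103 BTU/h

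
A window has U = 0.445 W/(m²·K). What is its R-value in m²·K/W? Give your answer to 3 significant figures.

2.25 m²·K/W

R = 1/U = 1/0.445 = 2.247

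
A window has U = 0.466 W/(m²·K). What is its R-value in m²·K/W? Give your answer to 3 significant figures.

2.15 m²·K/W

R = 1/U = 1/0.466 = 2.146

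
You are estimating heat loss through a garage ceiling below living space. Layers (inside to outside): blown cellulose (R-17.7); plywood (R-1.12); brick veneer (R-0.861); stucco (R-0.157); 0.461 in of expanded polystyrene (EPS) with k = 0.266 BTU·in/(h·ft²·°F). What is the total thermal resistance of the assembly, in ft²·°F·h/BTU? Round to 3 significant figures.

0.461/0.266 = 1.733
R_total = 17.7 + 1.12 + 0.861 + 0.157 + 1.733 = 21.57 ft²·°F·h/BTU

21.6 ft²·°F·h/BTU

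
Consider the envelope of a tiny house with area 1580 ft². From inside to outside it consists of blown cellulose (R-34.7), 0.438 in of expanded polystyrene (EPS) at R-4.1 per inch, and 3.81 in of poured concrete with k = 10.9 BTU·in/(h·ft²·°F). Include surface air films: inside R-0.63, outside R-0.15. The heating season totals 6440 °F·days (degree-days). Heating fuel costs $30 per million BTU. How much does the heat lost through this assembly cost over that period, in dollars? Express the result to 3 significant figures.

195 dollars

0.438 × 4.1 = 1.796
3.81/10.9 = 0.3495
R_total = 0.63 + 34.7 + 1.796 + 0.3495 + 0.15 = 37.63 ft²·°F·h/BTU
E = A × HDD × 24 / R = 1580 × 6440 × 24 / 37.63 = 6490000 BTU
Cost = 6490000/10⁶ × 30 = $194.7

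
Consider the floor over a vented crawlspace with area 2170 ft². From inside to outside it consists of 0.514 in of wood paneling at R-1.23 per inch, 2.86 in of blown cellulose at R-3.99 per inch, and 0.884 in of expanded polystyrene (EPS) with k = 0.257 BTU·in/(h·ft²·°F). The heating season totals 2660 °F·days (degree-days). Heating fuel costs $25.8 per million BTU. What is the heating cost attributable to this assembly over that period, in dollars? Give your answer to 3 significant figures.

0.514 × 1.23 = 0.6322
2.86 × 3.99 = 11.41
0.884/0.257 = 3.44
R_total = 0.6322 + 11.41 + 3.44 = 15.48 ft²·°F·h/BTU
E = A × HDD × 24 / R = 2170 × 2660 × 24 / 15.48 = 8947000 BTU
Cost = 8947000/10⁶ × 25.8 = $230.8

231 dollars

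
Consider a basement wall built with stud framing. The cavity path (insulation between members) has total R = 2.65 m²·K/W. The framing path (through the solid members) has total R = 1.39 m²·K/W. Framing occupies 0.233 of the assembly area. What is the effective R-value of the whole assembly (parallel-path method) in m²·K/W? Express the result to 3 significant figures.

2.19 m²·K/W

U_eff = 0.767/2.65 + 0.233/1.39 = 0.2894 + 0.1676 = 0.4571
R_eff = 1/U_eff = 2.188 m²·K/W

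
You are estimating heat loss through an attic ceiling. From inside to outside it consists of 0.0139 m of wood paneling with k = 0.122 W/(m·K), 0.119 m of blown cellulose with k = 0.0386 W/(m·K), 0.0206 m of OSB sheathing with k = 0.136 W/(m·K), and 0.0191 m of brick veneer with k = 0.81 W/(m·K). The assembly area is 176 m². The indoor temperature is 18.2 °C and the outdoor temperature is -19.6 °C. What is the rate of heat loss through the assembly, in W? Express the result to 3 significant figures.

0.0139/0.122 = 0.1139
0.119/0.0386 = 3.083
0.0206/0.136 = 0.1515
0.0191/0.81 = 0.02358
R_total = 0.1139 + 3.083 + 0.1515 + 0.02358 = 3.372 m²·K/W
Q = A·ΔT/R = 176 × (18.2 − (-19.6)) / 3.372 = 1973 W

1970 W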